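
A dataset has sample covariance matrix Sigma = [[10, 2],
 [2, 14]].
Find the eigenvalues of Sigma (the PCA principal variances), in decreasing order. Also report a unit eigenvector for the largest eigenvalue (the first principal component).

Step 1 — characteristic polynomial of 2×2 Sigma:
  det(Sigma - λI) = λ² - trace · λ + det = 0.
  trace = 10 + 14 = 24, det = 10·14 - (2)² = 136.
Step 2 — discriminant:
  Δ = trace² - 4·det = 576 - 544 = 32.
Step 3 — eigenvalues:
  λ = (trace ± √Δ)/2 = (24 ± 5.6569)/2,
  λ_1 = 14.8284,  λ_2 = 9.1716.

Step 4 — unit eigenvector for λ_1: solve (Sigma - λ_1 I)v = 0. First row:
  (10 - 14.8284)·v_x + (2)·v_y = 0, i.e. (-4.8284)·v_x + (2)·v_y = 0,
  so v ∝ (b, λ_1 - a) = (2, 4.8284) = u.
  ||u|| = √((2)² + (4.8284)²) = √(27.3137) ≈ 5.2263,
  v_1 = u/||u|| ≈ (0.3827, 0.9239) (||v_1|| = 1).

λ_1 = 14.8284,  λ_2 = 9.1716;  v_1 ≈ (0.3827, 0.9239)


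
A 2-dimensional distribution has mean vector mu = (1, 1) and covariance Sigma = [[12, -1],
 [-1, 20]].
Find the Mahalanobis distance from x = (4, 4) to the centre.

Step 1 — centre the observation: (x - mu) = (3, 3).

Step 2 — invert Sigma. det(Sigma) = 12·20 - (-1)² = 239.
  Sigma^{-1} = (1/det) · [[d, -b], [-b, a]] = [[0.0837, 0.0042],
 [0.0042, 0.0502]].

Step 3 — form the quadratic (x - mu)^T · Sigma^{-1} · (x - mu):
  Sigma^{-1} · (x - mu) = (0.2636, 0.1632).
  (x - mu)^T · [Sigma^{-1} · (x - mu)] = (3)·(0.2636) + (3)·(0.1632) = 1.2803.

Step 4 — take square root: d = √(1.2803) ≈ 1.1315.

d(x, mu) = √(1.2803) ≈ 1.1315


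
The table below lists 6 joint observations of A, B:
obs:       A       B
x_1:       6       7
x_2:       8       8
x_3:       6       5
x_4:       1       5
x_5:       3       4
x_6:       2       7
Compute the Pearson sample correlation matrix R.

Step 1 — column means:
  mean(A) = (6 + 8 + 6 + 1 + 3 + 2) / 6 = 26/6 = 4.3333
  mean(B) = (7 + 8 + 5 + 5 + 4 + 7) / 6 = 36/6 = 6

Step 2 — sample variances and covariances s[i,j] = (1/(n-1)) · Σ_k (x_{k,i} - mean_i) · (x_{k,j} - mean_j), with n-1 = 5:
  s[A,A] = ((1.6667)·(1.6667) + (3.6667)·(3.6667) + (1.6667)·(1.6667) + (-3.3333)·(-3.3333) + (-1.3333)·(-1.3333) + (-2.3333)·(-2.3333)) / 5 = 37.3333/5 = 7.4667
  s[A,B] = ((1.6667)·(1) + (3.6667)·(2) + (1.6667)·(-1) + (-3.3333)·(-1) + (-1.3333)·(-2) + (-2.3333)·(1)) / 5 = 11/5 = 2.2
  s[B,B] = ((1)·(1) + (2)·(2) + (-1)·(-1) + (-1)·(-1) + (-2)·(-2) + (1)·(1)) / 5 = 12/5 = 2.4
  Sample standard deviations s_i = √(s[i,i]):
  s(A) = √(7.4667) = 2.7325
  s(B) = √(2.4) = 1.5492

Step 3 — r_{ij} = s_{ij} / (s_i · s_j):
  r[A,A] = 1 (diagonal).
  r[A,B] = 2.2 / (2.7325 · 1.5492) = 2.2 / 4.2332 = 0.5197
  r[B,B] = 1 (diagonal).

R is symmetric with unit diagonal. Assembling:

R = [[1, 0.5197],
 [0.5197, 1]]


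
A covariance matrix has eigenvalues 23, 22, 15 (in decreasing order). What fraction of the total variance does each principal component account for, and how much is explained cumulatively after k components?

Step 1 — total variance = trace(Sigma) = Σ λ_i = 23 + 22 + 15 = 60.

Step 2 — fraction explained by component i = λ_i / Σ λ:
  PC1: 23/60 = 0.3833
  PC2: 22/60 = 0.3667
  PC3: 15/60 = 0.25

Step 3 — cumulative fraction after k components = (λ_1 + ... + λ_k) / Σ λ:
  k = 1: 23/60 = 0.3833
  k = 2: (23 + 22)/60 = 45/60 = 0.75
  k = 3: (23 + 22 + 15)/60 = 60/60 = 1

Summary (fraction, with percent):

explained: PC1 0.3833 (38.33%), PC2 0.3667 (36.67%), PC3 0.25 (25%);  cumulative: 0.3833, 0.75, 1


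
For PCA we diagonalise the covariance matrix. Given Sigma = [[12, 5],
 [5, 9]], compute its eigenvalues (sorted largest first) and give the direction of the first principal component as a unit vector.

Step 1 — characteristic polynomial of 2×2 Sigma:
  det(Sigma - λI) = λ² - trace · λ + det = 0.
  trace = 12 + 9 = 21, det = 12·9 - (5)² = 83.
Step 2 — discriminant:
  Δ = trace² - 4·det = 441 - 332 = 109.
Step 3 — eigenvalues:
  λ = (trace ± √Δ)/2 = (21 ± 10.4403)/2,
  λ_1 = 15.7202,  λ_2 = 5.2798.

Step 4 — unit eigenvector for λ_1: solve (Sigma - λ_1 I)v = 0. First row:
  (12 - 15.7202)·v_x + (5)·v_y = 0, i.e. (-3.7202)·v_x + (5)·v_y = 0,
  so v ∝ (b, λ_1 - a) = (5, 3.7202) = u.
  ||u|| = √((5)² + (3.7202)²) = √(38.8395) ≈ 6.2321,
  v_1 = u/||u|| ≈ (0.8023, 0.5969) (||v_1|| = 1).

λ_1 = 15.7202,  λ_2 = 5.2798;  v_1 ≈ (0.8023, 0.5969)


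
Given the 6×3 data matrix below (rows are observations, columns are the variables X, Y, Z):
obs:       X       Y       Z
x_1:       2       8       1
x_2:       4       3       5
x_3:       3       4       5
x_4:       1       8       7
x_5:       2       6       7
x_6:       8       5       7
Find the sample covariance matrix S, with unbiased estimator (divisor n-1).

Step 1 — column means:
  mean(X) = (2 + 4 + 3 + 1 + 2 + 8) / 6 = 20/6 = 3.3333
  mean(Y) = (8 + 3 + 4 + 8 + 6 + 5) / 6 = 34/6 = 5.6667
  mean(Z) = (1 + 5 + 5 + 7 + 7 + 7) / 6 = 32/6 = 5.3333

Step 2 — sample covariance S[i,j] = (1/(n-1)) · Σ_k (x_{k,i} - mean_i) · (x_{k,j} - mean_j), with n-1 = 5.
  S[X,X] = ((-1.3333)·(-1.3333) + (0.6667)·(0.6667) + (-0.3333)·(-0.3333) + (-2.3333)·(-2.3333) + (-1.3333)·(-1.3333) + (4.6667)·(4.6667)) / 5 = 31.3333/5 = 6.2667
  S[X,Y] = ((-1.3333)·(2.3333) + (0.6667)·(-2.6667) + (-0.3333)·(-1.6667) + (-2.3333)·(2.3333) + (-1.3333)·(0.3333) + (4.6667)·(-0.6667)) / 5 = -13.3333/5 = -2.6667
  S[X,Z] = ((-1.3333)·(-4.3333) + (0.6667)·(-0.3333) + (-0.3333)·(-0.3333) + (-2.3333)·(1.6667) + (-1.3333)·(1.6667) + (4.6667)·(1.6667)) / 5 = 7.3333/5 = 1.4667
  S[Y,Y] = ((2.3333)·(2.3333) + (-2.6667)·(-2.6667) + (-1.6667)·(-1.6667) + (2.3333)·(2.3333) + (0.3333)·(0.3333) + (-0.6667)·(-0.6667)) / 5 = 21.3333/5 = 4.2667
  S[Y,Z] = ((2.3333)·(-4.3333) + (-2.6667)·(-0.3333) + (-1.6667)·(-0.3333) + (2.3333)·(1.6667) + (0.3333)·(1.6667) + (-0.6667)·(1.6667)) / 5 = -5.3333/5 = -1.0667
  S[Z,Z] = ((-4.3333)·(-4.3333) + (-0.3333)·(-0.3333) + (-0.3333)·(-0.3333) + (1.6667)·(1.6667) + (1.6667)·(1.6667) + (1.6667)·(1.6667)) / 5 = 27.3333/5 = 5.4667

S is symmetric (S[j,i] = S[i,j]). Assembling:

S = [[6.2667, -2.6667, 1.4667],
 [-2.6667, 4.2667, -1.0667],
 [1.4667, -1.0667, 5.4667]]


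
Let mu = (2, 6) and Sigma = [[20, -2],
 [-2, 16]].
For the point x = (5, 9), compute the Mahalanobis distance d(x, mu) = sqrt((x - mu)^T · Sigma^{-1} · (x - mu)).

Step 1 — centre the observation: (x - mu) = (3, 3).

Step 2 — invert Sigma. det(Sigma) = 20·16 - (-2)² = 316.
  Sigma^{-1} = (1/det) · [[d, -b], [-b, a]] = [[0.0506, 0.0063],
 [0.0063, 0.0633]].

Step 3 — form the quadratic (x - mu)^T · Sigma^{-1} · (x - mu):
  Sigma^{-1} · (x - mu) = (0.1709, 0.2089).
  (x - mu)^T · [Sigma^{-1} · (x - mu)] = (3)·(0.1709) + (3)·(0.2089) = 1.1392.

Step 4 — take square root: d = √(1.1392) ≈ 1.0674.

d(x, mu) = √(1.1392) ≈ 1.0674


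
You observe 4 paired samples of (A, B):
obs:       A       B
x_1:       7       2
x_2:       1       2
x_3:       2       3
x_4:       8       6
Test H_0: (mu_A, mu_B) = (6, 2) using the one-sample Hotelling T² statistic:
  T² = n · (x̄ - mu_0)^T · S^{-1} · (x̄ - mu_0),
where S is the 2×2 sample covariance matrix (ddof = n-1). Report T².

Step 1 — sample mean vector:
  mean(A) = (7 + 1 + 2 + 8) / 4 = 18/4 = 4.5
  mean(B) = (2 + 2 + 3 + 6) / 4 = 13/4 = 3.25
  x̄ = (4.5, 3.25),  deviation x̄ - mu_0 = (4.5, 3.25) - (6, 2) = (-1.5, 1.25).

Step 2 — sample covariance matrix, S[i,j] = (1/(n-1)) · Σ_k (x_{k,i} - mean_i) · (x_{k,j} - mean_j), divisor n-1 = 3:
  S[A,A] = ((2.5)·(2.5) + (-3.5)·(-3.5) + (-2.5)·(-2.5) + (3.5)·(3.5)) / 3 = 37/3 = 12.3333
  S[A,B] = ((2.5)·(-1.25) + (-3.5)·(-1.25) + (-2.5)·(-0.25) + (3.5)·(2.75)) / 3 = 11.5/3 = 3.8333
  S[B,B] = ((-1.25)·(-1.25) + (-1.25)·(-1.25) + (-0.25)·(-0.25) + (2.75)·(2.75)) / 3 = 10.75/3 = 3.5833
  S = [[12.3333, 3.8333],
 [3.8333, 3.5833]].

Step 3 — invert S. det(S) = 12.3333·3.5833 - (3.8333)² = 29.5.
  S^{-1} = (1/det) · [[d, -b], [-b, a]] = [[0.1215, -0.1299],
 [-0.1299, 0.4181]].

Step 4 — quadratic form (x̄ - mu_0)^T · S^{-1} · (x̄ - mu_0):
  S^{-1} · (x̄ - mu_0) = (-0.3446, 0.7175),
  (x̄ - mu_0)^T · [...] = (-1.5)·(-0.3446) + (1.25)·(0.7175) = 1.4138.

Step 5 — scale by n: T² = 4 · 1.4138 = 5.6554.

T² ≈ 5.6554


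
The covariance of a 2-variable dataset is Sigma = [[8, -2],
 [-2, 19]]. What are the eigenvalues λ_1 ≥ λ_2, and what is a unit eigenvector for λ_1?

Step 1 — characteristic polynomial of 2×2 Sigma:
  det(Sigma - λI) = λ² - trace · λ + det = 0.
  trace = 8 + 19 = 27, det = 8·19 - (-2)² = 148.
Step 2 — discriminant:
  Δ = trace² - 4·det = 729 - 592 = 137.
Step 3 — eigenvalues:
  λ = (trace ± √Δ)/2 = (27 ± 11.7047)/2,
  λ_1 = 19.3523,  λ_2 = 7.6477.

Step 4 — unit eigenvector for λ_1: solve (Sigma - λ_1 I)v = 0. First row:
  (8 - 19.3523)·v_x + (-2)·v_y = 0, i.e. (-11.3523)·v_x + (-2)·v_y = 0,
  so v ∝ (b, λ_1 - a) = (-2, 11.3523); multiply by -1 so the first entry is positive: u = (2, -11.3523).
  ||u|| = √((2)² + (-11.3523)²) = √(132.8758) ≈ 11.5272,
  v_1 = u/||u|| ≈ (0.1735, -0.9848) (||v_1|| = 1).

λ_1 = 19.3523,  λ_2 = 7.6477;  v_1 ≈ (0.1735, -0.9848)


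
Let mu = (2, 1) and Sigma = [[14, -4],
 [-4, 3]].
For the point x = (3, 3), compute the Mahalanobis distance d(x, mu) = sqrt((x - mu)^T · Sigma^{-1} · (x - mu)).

Step 1 — centre the observation: (x - mu) = (1, 2).

Step 2 — invert Sigma. det(Sigma) = 14·3 - (-4)² = 26.
  Sigma^{-1} = (1/det) · [[d, -b], [-b, a]] = [[0.1154, 0.1538],
 [0.1538, 0.5385]].

Step 3 — form the quadratic (x - mu)^T · Sigma^{-1} · (x - mu):
  Sigma^{-1} · (x - mu) = (0.4231, 1.2308).
  (x - mu)^T · [Sigma^{-1} · (x - mu)] = (1)·(0.4231) + (2)·(1.2308) = 2.8846.

Step 4 — take square root: d = √(2.8846) ≈ 1.6984.

d(x, mu) = √(2.8846) ≈ 1.6984


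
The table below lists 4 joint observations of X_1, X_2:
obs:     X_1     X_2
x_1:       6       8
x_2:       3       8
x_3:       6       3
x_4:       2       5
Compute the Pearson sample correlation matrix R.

Step 1 — column means:
  mean(X_1) = (6 + 3 + 6 + 2) / 4 = 17/4 = 4.25
  mean(X_2) = (8 + 8 + 3 + 5) / 4 = 24/4 = 6

Step 2 — sample variances and covariances s[i,j] = (1/(n-1)) · Σ_k (x_{k,i} - mean_i) · (x_{k,j} - mean_j), with n-1 = 3:
  s[X_1,X_1] = ((1.75)·(1.75) + (-1.25)·(-1.25) + (1.75)·(1.75) + (-2.25)·(-2.25)) / 3 = 12.75/3 = 4.25
  s[X_1,X_2] = ((1.75)·(2) + (-1.25)·(2) + (1.75)·(-3) + (-2.25)·(-1)) / 3 = -2/3 = -0.6667
  s[X_2,X_2] = ((2)·(2) + (2)·(2) + (-3)·(-3) + (-1)·(-1)) / 3 = 18/3 = 6
  Sample standard deviations s_i = √(s[i,i]):
  s(X_1) = √(4.25) = 2.0616
  s(X_2) = √(6) = 2.4495

Step 3 — r_{ij} = s_{ij} / (s_i · s_j):
  r[X_1,X_1] = 1 (diagonal).
  r[X_1,X_2] = -0.6667 / (2.0616 · 2.4495) = -0.6667 / 5.0498 = -0.132
  r[X_2,X_2] = 1 (diagonal).

R is symmetric with unit diagonal. Assembling:

R = [[1, -0.132],
 [-0.132, 1]]


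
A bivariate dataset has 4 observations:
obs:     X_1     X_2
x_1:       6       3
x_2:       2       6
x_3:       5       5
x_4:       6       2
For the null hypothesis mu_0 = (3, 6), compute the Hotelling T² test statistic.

Step 1 — sample mean vector:
  mean(X_1) = (6 + 2 + 5 + 6) / 4 = 19/4 = 4.75
  mean(X_2) = (3 + 6 + 5 + 2) / 4 = 16/4 = 4
  x̄ = (4.75, 4),  deviation x̄ - mu_0 = (4.75, 4) - (3, 6) = (1.75, -2).

Step 2 — sample covariance matrix, S[i,j] = (1/(n-1)) · Σ_k (x_{k,i} - mean_i) · (x_{k,j} - mean_j), divisor n-1 = 3:
  S[X_1,X_1] = ((1.25)·(1.25) + (-2.75)·(-2.75) + (0.25)·(0.25) + (1.25)·(1.25)) / 3 = 10.75/3 = 3.5833
  S[X_1,X_2] = ((1.25)·(-1) + (-2.75)·(2) + (0.25)·(1) + (1.25)·(-2)) / 3 = -9/3 = -3
  S[X_2,X_2] = ((-1)·(-1) + (2)·(2) + (1)·(1) + (-2)·(-2)) / 3 = 10/3 = 3.3333
  S = [[3.5833, -3],
 [-3, 3.3333]].

Step 3 — invert S. det(S) = 3.5833·3.3333 - (-3)² = 2.9444.
  S^{-1} = (1/det) · [[d, -b], [-b, a]] = [[1.1321, 1.0189],
 [1.0189, 1.217]].

Step 4 — quadratic form (x̄ - mu_0)^T · S^{-1} · (x̄ - mu_0):
  S^{-1} · (x̄ - mu_0) = (-0.0566, -0.6509),
  (x̄ - mu_0)^T · [...] = (1.75)·(-0.0566) + (-2)·(-0.6509) = 1.2028.

Step 5 — scale by n: T² = 4 · 1.2028 = 4.8113.

T² ≈ 4.8113


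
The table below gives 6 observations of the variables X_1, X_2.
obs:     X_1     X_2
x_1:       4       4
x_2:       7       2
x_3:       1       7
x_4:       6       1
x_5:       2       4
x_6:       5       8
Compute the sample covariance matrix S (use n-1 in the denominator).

Step 1 — column means:
  mean(X_1) = (4 + 7 + 1 + 6 + 2 + 5) / 6 = 25/6 = 4.1667
  mean(X_2) = (4 + 2 + 7 + 1 + 4 + 8) / 6 = 26/6 = 4.3333

Step 2 — sample covariance S[i,j] = (1/(n-1)) · Σ_k (x_{k,i} - mean_i) · (x_{k,j} - mean_j), with n-1 = 5.
  S[X_1,X_1] = ((-0.1667)·(-0.1667) + (2.8333)·(2.8333) + (-3.1667)·(-3.1667) + (1.8333)·(1.8333) + (-2.1667)·(-2.1667) + (0.8333)·(0.8333)) / 5 = 26.8333/5 = 5.3667
  S[X_1,X_2] = ((-0.1667)·(-0.3333) + (2.8333)·(-2.3333) + (-3.1667)·(2.6667) + (1.8333)·(-3.3333) + (-2.1667)·(-0.3333) + (0.8333)·(3.6667)) / 5 = -17.3333/5 = -3.4667
  S[X_2,X_2] = ((-0.3333)·(-0.3333) + (-2.3333)·(-2.3333) + (2.6667)·(2.6667) + (-3.3333)·(-3.3333) + (-0.3333)·(-0.3333) + (3.6667)·(3.6667)) / 5 = 37.3333/5 = 7.4667

S is symmetric (S[j,i] = S[i,j]). Assembling:

S = [[5.3667, -3.4667],
 [-3.4667, 7.4667]]


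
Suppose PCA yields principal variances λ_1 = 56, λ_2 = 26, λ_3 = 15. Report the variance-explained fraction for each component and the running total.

Step 1 — total variance = trace(Sigma) = Σ λ_i = 56 + 26 + 15 = 97.

Step 2 — fraction explained by component i = λ_i / Σ λ:
  PC1: 56/97 = 0.5773
  PC2: 26/97 = 0.268
  PC3: 15/97 = 0.1546

Step 3 — cumulative fraction after k components = (λ_1 + ... + λ_k) / Σ λ:
  k = 1: 56/97 = 0.5773
  k = 2: (56 + 26)/97 = 82/97 = 0.8454
  k = 3: (56 + 26 + 15)/97 = 97/97 = 1

Summary (fraction, with percent):

explained: PC1 0.5773 (57.73%), PC2 0.268 (26.8%), PC3 0.1546 (15.46%);  cumulative: 0.5773, 0.8454, 1


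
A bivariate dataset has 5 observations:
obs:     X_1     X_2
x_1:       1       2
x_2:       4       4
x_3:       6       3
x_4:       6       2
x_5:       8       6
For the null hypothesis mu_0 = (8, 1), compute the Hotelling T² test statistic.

Step 1 — sample mean vector:
  mean(X_1) = (1 + 4 + 6 + 6 + 8) / 5 = 25/5 = 5
  mean(X_2) = (2 + 4 + 3 + 2 + 6) / 5 = 17/5 = 3.4
  x̄ = (5, 3.4),  deviation x̄ - mu_0 = (5, 3.4) - (8, 1) = (-3, 2.4).

Step 2 — sample covariance matrix, S[i,j] = (1/(n-1)) · Σ_k (x_{k,i} - mean_i) · (x_{k,j} - mean_j), divisor n-1 = 4:
  S[X_1,X_1] = ((-4)·(-4) + (-1)·(-1) + (1)·(1) + (1)·(1) + (3)·(3)) / 4 = 28/4 = 7
  S[X_1,X_2] = ((-4)·(-1.4) + (-1)·(0.6) + (1)·(-0.4) + (1)·(-1.4) + (3)·(2.6)) / 4 = 11/4 = 2.75
  S[X_2,X_2] = ((-1.4)·(-1.4) + (0.6)·(0.6) + (-0.4)·(-0.4) + (-1.4)·(-1.4) + (2.6)·(2.6)) / 4 = 11.2/4 = 2.8
  S = [[7, 2.75],
 [2.75, 2.8]].

Step 3 — invert S. det(S) = 7·2.8 - (2.75)² = 12.0375.
  S^{-1} = (1/det) · [[d, -b], [-b, a]] = [[0.2326, -0.2285],
 [-0.2285, 0.5815]].

Step 4 — quadratic form (x̄ - mu_0)^T · S^{-1} · (x̄ - mu_0):
  S^{-1} · (x̄ - mu_0) = (-1.2461, 2.081),
  (x̄ - mu_0)^T · [...] = (-3)·(-1.2461) + (2.4)·(2.081) = 8.7327.

Step 5 — scale by n: T² = 5 · 8.7327 = 43.6636.

T² ≈ 43.6636


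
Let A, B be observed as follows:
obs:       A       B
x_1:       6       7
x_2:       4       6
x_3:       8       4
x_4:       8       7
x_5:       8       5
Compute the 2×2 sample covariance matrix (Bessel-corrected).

Step 1 — column means:
  mean(A) = (6 + 4 + 8 + 8 + 8) / 5 = 34/5 = 6.8
  mean(B) = (7 + 6 + 4 + 7 + 5) / 5 = 29/5 = 5.8

Step 2 — sample covariance S[i,j] = (1/(n-1)) · Σ_k (x_{k,i} - mean_i) · (x_{k,j} - mean_j), with n-1 = 4.
  S[A,A] = ((-0.8)·(-0.8) + (-2.8)·(-2.8) + (1.2)·(1.2) + (1.2)·(1.2) + (1.2)·(1.2)) / 4 = 12.8/4 = 3.2
  S[A,B] = ((-0.8)·(1.2) + (-2.8)·(0.2) + (1.2)·(-1.8) + (1.2)·(1.2) + (1.2)·(-0.8)) / 4 = -3.2/4 = -0.8
  S[B,B] = ((1.2)·(1.2) + (0.2)·(0.2) + (-1.8)·(-1.8) + (1.2)·(1.2) + (-0.8)·(-0.8)) / 4 = 6.8/4 = 1.7

S is symmetric (S[j,i] = S[i,j]). Assembling:

S = [[3.2, -0.8],
 [-0.8, 1.7]]


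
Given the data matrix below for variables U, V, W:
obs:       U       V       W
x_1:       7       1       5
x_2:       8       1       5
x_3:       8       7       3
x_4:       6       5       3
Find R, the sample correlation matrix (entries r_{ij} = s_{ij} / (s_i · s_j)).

Step 1 — column means:
  mean(U) = (7 + 8 + 8 + 6) / 4 = 29/4 = 7.25
  mean(V) = (1 + 1 + 7 + 5) / 4 = 14/4 = 3.5
  mean(W) = (5 + 5 + 3 + 3) / 4 = 16/4 = 4

Step 2 — sample variances and covariances s[i,j] = (1/(n-1)) · Σ_k (x_{k,i} - mean_i) · (x_{k,j} - mean_j), with n-1 = 3:
  s[U,U] = ((-0.25)·(-0.25) + (0.75)·(0.75) + (0.75)·(0.75) + (-1.25)·(-1.25)) / 3 = 2.75/3 = 0.9167
  s[U,V] = ((-0.25)·(-2.5) + (0.75)·(-2.5) + (0.75)·(3.5) + (-1.25)·(1.5)) / 3 = -0.5/3 = -0.1667
  s[U,W] = ((-0.25)·(1) + (0.75)·(1) + (0.75)·(-1) + (-1.25)·(-1)) / 3 = 1/3 = 0.3333
  s[V,V] = ((-2.5)·(-2.5) + (-2.5)·(-2.5) + (3.5)·(3.5) + (1.5)·(1.5)) / 3 = 27/3 = 9
  s[V,W] = ((-2.5)·(1) + (-2.5)·(1) + (3.5)·(-1) + (1.5)·(-1)) / 3 = -10/3 = -3.3333
  s[W,W] = ((1)·(1) + (1)·(1) + (-1)·(-1) + (-1)·(-1)) / 3 = 4/3 = 1.3333
  Sample standard deviations s_i = √(s[i,i]):
  s(U) = √(0.9167) = 0.9574
  s(V) = √(9) = 3
  s(W) = √(1.3333) = 1.1547

Step 3 — r_{ij} = s_{ij} / (s_i · s_j):
  r[U,U] = 1 (diagonal).
  r[U,V] = -0.1667 / (0.9574 · 3) = -0.1667 / 2.8723 = -0.058
  r[U,W] = 0.3333 / (0.9574 · 1.1547) = 0.3333 / 1.1055 = 0.3015
  r[V,V] = 1 (diagonal).
  r[V,W] = -3.3333 / (3 · 1.1547) = -3.3333 / 3.4641 = -0.9623
  r[W,W] = 1 (diagonal).

R is symmetric with unit diagonal. Assembling:

R = [[1, -0.058, 0.3015],
 [-0.058, 1, -0.9623],
 [0.3015, -0.9623, 1]]


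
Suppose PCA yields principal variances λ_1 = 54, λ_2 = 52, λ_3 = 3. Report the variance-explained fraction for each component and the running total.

Step 1 — total variance = trace(Sigma) = Σ λ_i = 54 + 52 + 3 = 109.

Step 2 — fraction explained by component i = λ_i / Σ λ:
  PC1: 54/109 = 0.4954
  PC2: 52/109 = 0.4771
  PC3: 3/109 = 0.0275

Step 3 — cumulative fraction after k components = (λ_1 + ... + λ_k) / Σ λ:
  k = 1: 54/109 = 0.4954
  k = 2: (54 + 52)/109 = 106/109 = 0.9725
  k = 3: (54 + 52 + 3)/109 = 109/109 = 1

Summary (fraction, with percent):

explained: PC1 0.4954 (49.54%), PC2 0.4771 (47.71%), PC3 0.0275 (2.75%);  cumulative: 0.4954, 0.9725, 1


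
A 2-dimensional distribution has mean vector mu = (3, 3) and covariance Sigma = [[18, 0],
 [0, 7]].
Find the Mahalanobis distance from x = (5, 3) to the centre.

Step 1 — centre the observation: (x - mu) = (2, 0).

Step 2 — invert Sigma. det(Sigma) = 18·7 - (0)² = 126.
  Sigma^{-1} = (1/det) · [[d, -b], [-b, a]] = [[0.0556, 0],
 [0, 0.1429]].

Step 3 — form the quadratic (x - mu)^T · Sigma^{-1} · (x - mu):
  Sigma^{-1} · (x - mu) = (0.1111, 0).
  (x - mu)^T · [Sigma^{-1} · (x - mu)] = (2)·(0.1111) + (0)·(0) = 0.2222.

Step 4 — take square root: d = √(0.2222) ≈ 0.4714.

d(x, mu) = √(0.2222) ≈ 0.4714


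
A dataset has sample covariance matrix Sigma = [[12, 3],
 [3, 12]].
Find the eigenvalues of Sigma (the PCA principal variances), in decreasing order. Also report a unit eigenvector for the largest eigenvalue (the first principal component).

Step 1 — characteristic polynomial of 2×2 Sigma:
  det(Sigma - λI) = λ² - trace · λ + det = 0.
  trace = 12 + 12 = 24, det = 12·12 - (3)² = 135.
Step 2 — discriminant:
  Δ = trace² - 4·det = 576 - 540 = 36.
Step 3 — eigenvalues:
  λ = (trace ± √Δ)/2 = (24 ± 6)/2,
  λ_1 = 15,  λ_2 = 9.

Step 4 — unit eigenvector for λ_1: solve (Sigma - λ_1 I)v = 0. First row:
  (12 - 15)·v_x + (3)·v_y = 0, i.e. (-3)·v_x + (3)·v_y = 0,
  so v ∝ (b, λ_1 - a) = (3, 3) = u.
  ||u|| = √((3)² + (3)²) = √(18) ≈ 4.2426,
  v_1 = u/||u|| ≈ (0.7071, 0.7071) (||v_1|| = 1).

λ_1 = 15,  λ_2 = 9;  v_1 ≈ (0.7071, 0.7071)


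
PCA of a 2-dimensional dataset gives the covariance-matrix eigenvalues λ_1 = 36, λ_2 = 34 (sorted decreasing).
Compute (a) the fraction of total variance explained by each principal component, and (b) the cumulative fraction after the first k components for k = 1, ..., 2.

Step 1 — total variance = trace(Sigma) = Σ λ_i = 36 + 34 = 70.

Step 2 — fraction explained by component i = λ_i / Σ λ:
  PC1: 36/70 = 0.5143
  PC2: 34/70 = 0.4857

Step 3 — cumulative fraction after k components = (λ_1 + ... + λ_k) / Σ λ:
  k = 1: 36/70 = 0.5143
  k = 2: (36 + 34)/70 = 70/70 = 1

Summary (fraction, with percent):

explained: PC1 0.5143 (51.43%), PC2 0.4857 (48.57%);  cumulative: 0.5143, 1


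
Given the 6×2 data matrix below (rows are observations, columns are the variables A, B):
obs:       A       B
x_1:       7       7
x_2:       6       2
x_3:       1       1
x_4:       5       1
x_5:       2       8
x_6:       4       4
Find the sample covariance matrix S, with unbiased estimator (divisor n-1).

Step 1 — column means:
  mean(A) = (7 + 6 + 1 + 5 + 2 + 4) / 6 = 25/6 = 4.1667
  mean(B) = (7 + 2 + 1 + 1 + 8 + 4) / 6 = 23/6 = 3.8333

Step 2 — sample covariance S[i,j] = (1/(n-1)) · Σ_k (x_{k,i} - mean_i) · (x_{k,j} - mean_j), with n-1 = 5.
  S[A,A] = ((2.8333)·(2.8333) + (1.8333)·(1.8333) + (-3.1667)·(-3.1667) + (0.8333)·(0.8333) + (-2.1667)·(-2.1667) + (-0.1667)·(-0.1667)) / 5 = 26.8333/5 = 5.3667
  S[A,B] = ((2.8333)·(3.1667) + (1.8333)·(-1.8333) + (-3.1667)·(-2.8333) + (0.8333)·(-2.8333) + (-2.1667)·(4.1667) + (-0.1667)·(0.1667)) / 5 = 3.1667/5 = 0.6333
  S[B,B] = ((3.1667)·(3.1667) + (-1.8333)·(-1.8333) + (-2.8333)·(-2.8333) + (-2.8333)·(-2.8333) + (4.1667)·(4.1667) + (0.1667)·(0.1667)) / 5 = 46.8333/5 = 9.3667

S is symmetric (S[j,i] = S[i,j]). Assembling:

S = [[5.3667, 0.6333],
 [0.6333, 9.3667]]


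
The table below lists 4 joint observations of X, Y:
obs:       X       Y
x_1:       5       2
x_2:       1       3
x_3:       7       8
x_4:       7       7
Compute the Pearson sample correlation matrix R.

Step 1 — column means:
  mean(X) = (5 + 1 + 7 + 7) / 4 = 20/4 = 5
  mean(Y) = (2 + 3 + 8 + 7) / 4 = 20/4 = 5

Step 2 — sample variances and covariances s[i,j] = (1/(n-1)) · Σ_k (x_{k,i} - mean_i) · (x_{k,j} - mean_j), with n-1 = 3:
  s[X,X] = ((0)·(0) + (-4)·(-4) + (2)·(2) + (2)·(2)) / 3 = 24/3 = 8
  s[X,Y] = ((0)·(-3) + (-4)·(-2) + (2)·(3) + (2)·(2)) / 3 = 18/3 = 6
  s[Y,Y] = ((-3)·(-3) + (-2)·(-2) + (3)·(3) + (2)·(2)) / 3 = 26/3 = 8.6667
  Sample standard deviations s_i = √(s[i,i]):
  s(X) = √(8) = 2.8284
  s(Y) = √(8.6667) = 2.9439

Step 3 — r_{ij} = s_{ij} / (s_i · s_j):
  r[X,X] = 1 (diagonal).
  r[X,Y] = 6 / (2.8284 · 2.9439) = 6 / 8.3267 = 0.7206
  r[Y,Y] = 1 (diagonal).

R is symmetric with unit diagonal. Assembling:

R = [[1, 0.7206],
 [0.7206, 1]]


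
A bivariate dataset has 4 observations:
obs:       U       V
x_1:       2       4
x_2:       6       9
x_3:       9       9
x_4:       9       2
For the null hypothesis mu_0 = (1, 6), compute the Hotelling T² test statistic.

Step 1 — sample mean vector:
  mean(U) = (2 + 6 + 9 + 9) / 4 = 26/4 = 6.5
  mean(V) = (4 + 9 + 9 + 2) / 4 = 24/4 = 6
  x̄ = (6.5, 6),  deviation x̄ - mu_0 = (6.5, 6) - (1, 6) = (5.5, 0).

Step 2 — sample covariance matrix, S[i,j] = (1/(n-1)) · Σ_k (x_{k,i} - mean_i) · (x_{k,j} - mean_j), divisor n-1 = 3:
  S[U,U] = ((-4.5)·(-4.5) + (-0.5)·(-0.5) + (2.5)·(2.5) + (2.5)·(2.5)) / 3 = 33/3 = 11
  S[U,V] = ((-4.5)·(-2) + (-0.5)·(3) + (2.5)·(3) + (2.5)·(-4)) / 3 = 5/3 = 1.6667
  S[V,V] = ((-2)·(-2) + (3)·(3) + (3)·(3) + (-4)·(-4)) / 3 = 38/3 = 12.6667
  S = [[11, 1.6667],
 [1.6667, 12.6667]].

Step 3 — invert S. det(S) = 11·12.6667 - (1.6667)² = 136.5556.
  S^{-1} = (1/det) · [[d, -b], [-b, a]] = [[0.0928, -0.0122],
 [-0.0122, 0.0806]].

Step 4 — quadratic form (x̄ - mu_0)^T · S^{-1} · (x̄ - mu_0):
  S^{-1} · (x̄ - mu_0) = (0.5102, -0.0671),
  (x̄ - mu_0)^T · [...] = (5.5)·(0.5102) + (0)·(-0.0671) = 2.8059.

Step 5 — scale by n: T² = 4 · 2.8059 = 11.2238.

T² ≈ 11.2238


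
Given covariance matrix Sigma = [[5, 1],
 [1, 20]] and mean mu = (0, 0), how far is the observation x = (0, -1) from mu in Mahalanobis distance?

Step 1 — centre the observation: (x - mu) = (0, -1).

Step 2 — invert Sigma. det(Sigma) = 5·20 - (1)² = 99.
  Sigma^{-1} = (1/det) · [[d, -b], [-b, a]] = [[0.202, -0.0101],
 [-0.0101, 0.0505]].

Step 3 — form the quadratic (x - mu)^T · Sigma^{-1} · (x - mu):
  Sigma^{-1} · (x - mu) = (0.0101, -0.0505).
  (x - mu)^T · [Sigma^{-1} · (x - mu)] = (0)·(0.0101) + (-1)·(-0.0505) = 0.0505.

Step 4 — take square root: d = √(0.0505) ≈ 0.2247.

d(x, mu) = √(0.0505) ≈ 0.2247


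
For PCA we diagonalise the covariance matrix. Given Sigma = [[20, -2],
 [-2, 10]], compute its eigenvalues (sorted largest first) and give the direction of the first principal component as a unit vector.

Step 1 — characteristic polynomial of 2×2 Sigma:
  det(Sigma - λI) = λ² - trace · λ + det = 0.
  trace = 20 + 10 = 30, det = 20·10 - (-2)² = 196.
Step 2 — discriminant:
  Δ = trace² - 4·det = 900 - 784 = 116.
Step 3 — eigenvalues:
  λ = (trace ± √Δ)/2 = (30 ± 10.7703)/2,
  λ_1 = 20.3852,  λ_2 = 9.6148.

Step 4 — unit eigenvector for λ_1: solve (Sigma - λ_1 I)v = 0. First row:
  (20 - 20.3852)·v_x + (-2)·v_y = 0, i.e. (-0.3852)·v_x + (-2)·v_y = 0,
  so v ∝ (b, λ_1 - a) = (-2, 0.3852); multiply by -1 so the first entry is positive: u = (2, -0.3852).
  ||u|| = √((2)² + (-0.3852)²) = √(4.1484) ≈ 2.0368,
  v_1 = u/||u|| ≈ (0.982, -0.1891) (||v_1|| = 1).

λ_1 = 20.3852,  λ_2 = 9.6148;  v_1 ≈ (0.982, -0.1891)


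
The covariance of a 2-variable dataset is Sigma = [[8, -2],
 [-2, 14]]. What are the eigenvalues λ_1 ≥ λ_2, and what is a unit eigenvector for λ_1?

Step 1 — characteristic polynomial of 2×2 Sigma:
  det(Sigma - λI) = λ² - trace · λ + det = 0.
  trace = 8 + 14 = 22, det = 8·14 - (-2)² = 108.
Step 2 — discriminant:
  Δ = trace² - 4·det = 484 - 432 = 52.
Step 3 — eigenvalues:
  λ = (trace ± √Δ)/2 = (22 ± 7.2111)/2,
  λ_1 = 14.6056,  λ_2 = 7.3944.

Step 4 — unit eigenvector for λ_1: solve (Sigma - λ_1 I)v = 0. First row:
  (8 - 14.6056)·v_x + (-2)·v_y = 0, i.e. (-6.6056)·v_x + (-2)·v_y = 0,
  so v ∝ (b, λ_1 - a) = (-2, 6.6056); multiply by -1 so the first entry is positive: u = (2, -6.6056).
  ||u|| = √((2)² + (-6.6056)²) = √(47.6333) ≈ 6.9017,
  v_1 = u/||u|| ≈ (0.2898, -0.9571) (||v_1|| = 1).

λ_1 = 14.6056,  λ_2 = 7.3944;  v_1 ≈ (0.2898, -0.9571)


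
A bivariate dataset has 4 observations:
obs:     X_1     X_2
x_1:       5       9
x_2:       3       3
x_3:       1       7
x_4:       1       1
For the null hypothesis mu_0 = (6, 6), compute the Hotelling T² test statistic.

Step 1 — sample mean vector:
  mean(X_1) = (5 + 3 + 1 + 1) / 4 = 10/4 = 2.5
  mean(X_2) = (9 + 3 + 7 + 1) / 4 = 20/4 = 5
  x̄ = (2.5, 5),  deviation x̄ - mu_0 = (2.5, 5) - (6, 6) = (-3.5, -1).

Step 2 — sample covariance matrix, S[i,j] = (1/(n-1)) · Σ_k (x_{k,i} - mean_i) · (x_{k,j} - mean_j), divisor n-1 = 3:
  S[X_1,X_1] = ((2.5)·(2.5) + (0.5)·(0.5) + (-1.5)·(-1.5) + (-1.5)·(-1.5)) / 3 = 11/3 = 3.6667
  S[X_1,X_2] = ((2.5)·(4) + (0.5)·(-2) + (-1.5)·(2) + (-1.5)·(-4)) / 3 = 12/3 = 4
  S[X_2,X_2] = ((4)·(4) + (-2)·(-2) + (2)·(2) + (-4)·(-4)) / 3 = 40/3 = 13.3333
  S = [[3.6667, 4],
 [4, 13.3333]].

Step 3 — invert S. det(S) = 3.6667·13.3333 - (4)² = 32.8889.
  S^{-1} = (1/det) · [[d, -b], [-b, a]] = [[0.4054, -0.1216],
 [-0.1216, 0.1115]].

Step 4 — quadratic form (x̄ - mu_0)^T · S^{-1} · (x̄ - mu_0):
  S^{-1} · (x̄ - mu_0) = (-1.2973, 0.3142),
  (x̄ - mu_0)^T · [...] = (-3.5)·(-1.2973) + (-1)·(0.3142) = 4.2264.

Step 5 — scale by n: T² = 4 · 4.2264 = 16.9054.

T² ≈ 16.9054


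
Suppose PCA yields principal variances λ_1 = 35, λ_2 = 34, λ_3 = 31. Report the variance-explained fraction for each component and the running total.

Step 1 — total variance = trace(Sigma) = Σ λ_i = 35 + 34 + 31 = 100.

Step 2 — fraction explained by component i = λ_i / Σ λ:
  PC1: 35/100 = 0.35
  PC2: 34/100 = 0.34
  PC3: 31/100 = 0.31

Step 3 — cumulative fraction after k components = (λ_1 + ... + λ_k) / Σ λ:
  k = 1: 35/100 = 0.35
  k = 2: (35 + 34)/100 = 69/100 = 0.69
  k = 3: (35 + 34 + 31)/100 = 100/100 = 1

Summary (fraction, with percent):

explained: PC1 0.35 (35%), PC2 0.34 (34%), PC3 0.31 (31%);  cumulative: 0.35, 0.69, 1


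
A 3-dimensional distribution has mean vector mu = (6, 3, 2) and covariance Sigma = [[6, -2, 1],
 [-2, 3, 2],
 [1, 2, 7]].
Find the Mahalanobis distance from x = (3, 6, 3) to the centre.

Step 1 — centre the observation: (x - mu) = (-3, 3, 1).

Step 2 — invert Sigma (cofactor / det for 3×3, or solve directly):
  Sigma^{-1} = [[0.2698, 0.254, -0.1111],
 [0.254, 0.6508, -0.2222],
 [-0.1111, -0.2222, 0.2222]].

Step 3 — form the quadratic (x - mu)^T · Sigma^{-1} · (x - mu):
  Sigma^{-1} · (x - mu) = (-0.1587, 0.9683, -0.1111).
  (x - mu)^T · [Sigma^{-1} · (x - mu)] = (-3)·(-0.1587) + (3)·(0.9683) + (1)·(-0.1111) = 3.2698.

Step 4 — take square root: d = √(3.2698) ≈ 1.8083.

d(x, mu) = √(3.2698) ≈ 1.8083


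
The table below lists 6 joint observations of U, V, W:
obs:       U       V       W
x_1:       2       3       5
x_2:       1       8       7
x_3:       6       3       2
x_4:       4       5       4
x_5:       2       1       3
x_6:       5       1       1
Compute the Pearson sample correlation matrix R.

Step 1 — column means:
  mean(U) = (2 + 1 + 6 + 4 + 2 + 5) / 6 = 20/6 = 3.3333
  mean(V) = (3 + 8 + 3 + 5 + 1 + 1) / 6 = 21/6 = 3.5
  mean(W) = (5 + 7 + 2 + 4 + 3 + 1) / 6 = 22/6 = 3.6667

Step 2 — sample variances and covariances s[i,j] = (1/(n-1)) · Σ_k (x_{k,i} - mean_i) · (x_{k,j} - mean_j), with n-1 = 5:
  s[U,U] = ((-1.3333)·(-1.3333) + (-2.3333)·(-2.3333) + (2.6667)·(2.6667) + (0.6667)·(0.6667) + (-1.3333)·(-1.3333) + (1.6667)·(1.6667)) / 5 = 19.3333/5 = 3.8667
  s[U,V] = ((-1.3333)·(-0.5) + (-2.3333)·(4.5) + (2.6667)·(-0.5) + (0.6667)·(1.5) + (-1.3333)·(-2.5) + (1.6667)·(-2.5)) / 5 = -11/5 = -2.2
  s[U,W] = ((-1.3333)·(1.3333) + (-2.3333)·(3.3333) + (2.6667)·(-1.6667) + (0.6667)·(0.3333) + (-1.3333)·(-0.6667) + (1.6667)·(-2.6667)) / 5 = -17.3333/5 = -3.4667
  s[V,V] = ((-0.5)·(-0.5) + (4.5)·(4.5) + (-0.5)·(-0.5) + (1.5)·(1.5) + (-2.5)·(-2.5) + (-2.5)·(-2.5)) / 5 = 35.5/5 = 7.1
  s[V,W] = ((-0.5)·(1.3333) + (4.5)·(3.3333) + (-0.5)·(-1.6667) + (1.5)·(0.3333) + (-2.5)·(-0.6667) + (-2.5)·(-2.6667)) / 5 = 24/5 = 4.8
  s[W,W] = ((1.3333)·(1.3333) + (3.3333)·(3.3333) + (-1.6667)·(-1.6667) + (0.3333)·(0.3333) + (-0.6667)·(-0.6667) + (-2.6667)·(-2.6667)) / 5 = 23.3333/5 = 4.6667
  Sample standard deviations s_i = √(s[i,i]):
  s(U) = √(3.8667) = 1.9664
  s(V) = √(7.1) = 2.6646
  s(W) = √(4.6667) = 2.1602

Step 3 — r_{ij} = s_{ij} / (s_i · s_j):
  r[U,U] = 1 (diagonal).
  r[U,V] = -2.2 / (1.9664 · 2.6646) = -2.2 / 5.2396 = -0.4199
  r[U,W] = -3.4667 / (1.9664 · 2.1602) = -3.4667 / 4.2479 = -0.8161
  r[V,V] = 1 (diagonal).
  r[V,W] = 4.8 / (2.6646 · 2.1602) = 4.8 / 5.7562 = 0.8339
  r[W,W] = 1 (diagonal).

R is symmetric with unit diagonal. Assembling:

R = [[1, -0.4199, -0.8161],
 [-0.4199, 1, 0.8339],
 [-0.8161, 0.8339, 1]]


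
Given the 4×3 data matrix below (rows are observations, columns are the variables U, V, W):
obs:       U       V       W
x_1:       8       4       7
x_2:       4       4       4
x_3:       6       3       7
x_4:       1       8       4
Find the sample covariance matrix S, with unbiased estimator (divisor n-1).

Step 1 — column means:
  mean(U) = (8 + 4 + 6 + 1) / 4 = 19/4 = 4.75
  mean(V) = (4 + 4 + 3 + 8) / 4 = 19/4 = 4.75
  mean(W) = (7 + 4 + 7 + 4) / 4 = 22/4 = 5.5

Step 2 — sample covariance S[i,j] = (1/(n-1)) · Σ_k (x_{k,i} - mean_i) · (x_{k,j} - mean_j), with n-1 = 3.
  S[U,U] = ((3.25)·(3.25) + (-0.75)·(-0.75) + (1.25)·(1.25) + (-3.75)·(-3.75)) / 3 = 26.75/3 = 8.9167
  S[U,V] = ((3.25)·(-0.75) + (-0.75)·(-0.75) + (1.25)·(-1.75) + (-3.75)·(3.25)) / 3 = -16.25/3 = -5.4167
  S[U,W] = ((3.25)·(1.5) + (-0.75)·(-1.5) + (1.25)·(1.5) + (-3.75)·(-1.5)) / 3 = 13.5/3 = 4.5
  S[V,V] = ((-0.75)·(-0.75) + (-0.75)·(-0.75) + (-1.75)·(-1.75) + (3.25)·(3.25)) / 3 = 14.75/3 = 4.9167
  S[V,W] = ((-0.75)·(1.5) + (-0.75)·(-1.5) + (-1.75)·(1.5) + (3.25)·(-1.5)) / 3 = -7.5/3 = -2.5
  S[W,W] = ((1.5)·(1.5) + (-1.5)·(-1.5) + (1.5)·(1.5) + (-1.5)·(-1.5)) / 3 = 9/3 = 3

S is symmetric (S[j,i] = S[i,j]). Assembling:

S = [[8.9167, -5.4167, 4.5],
 [-5.4167, 4.9167, -2.5],
 [4.5, -2.5, 3]]


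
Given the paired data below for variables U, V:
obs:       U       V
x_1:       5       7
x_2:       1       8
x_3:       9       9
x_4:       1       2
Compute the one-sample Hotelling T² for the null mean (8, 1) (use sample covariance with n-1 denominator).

Step 1 — sample mean vector:
  mean(U) = (5 + 1 + 9 + 1) / 4 = 16/4 = 4
  mean(V) = (7 + 8 + 9 + 2) / 4 = 26/4 = 6.5
  x̄ = (4, 6.5),  deviation x̄ - mu_0 = (4, 6.5) - (8, 1) = (-4, 5.5).

Step 2 — sample covariance matrix, S[i,j] = (1/(n-1)) · Σ_k (x_{k,i} - mean_i) · (x_{k,j} - mean_j), divisor n-1 = 3:
  S[U,U] = ((1)·(1) + (-3)·(-3) + (5)·(5) + (-3)·(-3)) / 3 = 44/3 = 14.6667
  S[U,V] = ((1)·(0.5) + (-3)·(1.5) + (5)·(2.5) + (-3)·(-4.5)) / 3 = 22/3 = 7.3333
  S[V,V] = ((0.5)·(0.5) + (1.5)·(1.5) + (2.5)·(2.5) + (-4.5)·(-4.5)) / 3 = 29/3 = 9.6667
  S = [[14.6667, 7.3333],
 [7.3333, 9.6667]].

Step 3 — invert S. det(S) = 14.6667·9.6667 - (7.3333)² = 88.
  S^{-1} = (1/det) · [[d, -b], [-b, a]] = [[0.1098, -0.0833],
 [-0.0833, 0.1667]].

Step 4 — quadratic form (x̄ - mu_0)^T · S^{-1} · (x̄ - mu_0):
  S^{-1} · (x̄ - mu_0) = (-0.8977, 1.25),
  (x̄ - mu_0)^T · [...] = (-4)·(-0.8977) + (5.5)·(1.25) = 10.4659.

Step 5 — scale by n: T² = 4 · 10.4659 = 41.8636.

T² ≈ 41.8636


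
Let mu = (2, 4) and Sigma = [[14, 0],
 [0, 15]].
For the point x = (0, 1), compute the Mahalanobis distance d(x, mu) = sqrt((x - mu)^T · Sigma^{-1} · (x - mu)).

Step 1 — centre the observation: (x - mu) = (-2, -3).

Step 2 — invert Sigma. det(Sigma) = 14·15 - (0)² = 210.
  Sigma^{-1} = (1/det) · [[d, -b], [-b, a]] = [[0.0714, 0],
 [0, 0.0667]].

Step 3 — form the quadratic (x - mu)^T · Sigma^{-1} · (x - mu):
  Sigma^{-1} · (x - mu) = (-0.1429, -0.2).
  (x - mu)^T · [Sigma^{-1} · (x - mu)] = (-2)·(-0.1429) + (-3)·(-0.2) = 0.8857.

Step 4 — take square root: d = √(0.8857) ≈ 0.9411.

d(x, mu) = √(0.8857) ≈ 0.9411


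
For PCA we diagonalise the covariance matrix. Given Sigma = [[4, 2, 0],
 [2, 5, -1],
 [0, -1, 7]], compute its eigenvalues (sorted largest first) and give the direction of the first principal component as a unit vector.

Step 1 — characteristic polynomial p(λ) = det(λI - Sigma) = λ³ - tr·λ² + c_1·λ - det, where tr = trace, c_1 = sum of the principal 2×2 minors, det = det(Sigma):
  tr = 4 + 5 + 7 = 16,
  c_1 = (4·5 - (2)²) + (4·7 - (0)²) + (5·7 - (-1)²) = 16 + 28 + 34 = 78,
  det = 4·(5·7 - (-1)²) - (2)·((2)·7 - (-1)·(0)) + (0)·((2)·(-1) - 5·(0)) = 4·(34) - (2)·(14) + (0)·(-2) = 108.
  So p(λ) = λ³ - 16λ² + 78λ - 108.
Step 2 — look for an integer root (rational root theorem: any rational root is an integer divisor of 108). Testing λ = 6:
  p(6) = 216 - 576 + 468 - 108 = 0  ✓
  Dividing out (λ - 6): p(λ) = (λ - 6)(λ² - 10λ + 18).
Step 3 — remaining eigenvalues from the quadratic λ² - 10λ + 18 = 0:
  Δ = 10² - 4·18 = 100 - 72 = 28,  λ = (10 ± √28)/2 = (10 ± 5.2915)/2 ≈ 7.6458 or 2.3542.
  Sorted: λ_1 = 7.6458,  λ_2 = 6,  λ_3 = 2.3542  (check: sum = 16 = tr ✓).

Step 4 — unit eigenvector for λ_1 ≈ 7.6458: v spans the null space of (Sigma - λ_1 I), whose rows are
  r_1 = (-3.6458, 2, 0),  r_2 = (2, -2.6458, -1),  r_3 = (0, -1, -0.6458).
  v is orthogonal to every row, so take v ∝ r_1 × r_2 = ((2)·(-1) - (0)·(-2.6458), (0)·(2) - (-3.6458)·(-1), (-3.6458)·(-2.6458) - (2)·(2)) ≈ (-2, -3.6458, 5.6458).
  Rescale (multiply by -1 so the first nonzero entry is positive): u = (2, 3.6458, -5.6458).
  ||u|| = √((2)² + (3.6458)² + (-5.6458)²) = √(49.166) ≈ 7.0118,  v_1 = u/||u|| ≈ (0.2852, 0.5199, -0.8052) (||v_1|| = 1).

λ_1 = 7.6458,  λ_2 = 6,  λ_3 = 2.3542;  v_1 ≈ (0.2852, 0.5199, -0.8052)


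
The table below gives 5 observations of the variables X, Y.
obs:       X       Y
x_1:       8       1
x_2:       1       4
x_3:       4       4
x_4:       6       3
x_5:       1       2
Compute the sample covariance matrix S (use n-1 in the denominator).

Step 1 — column means:
  mean(X) = (8 + 1 + 4 + 6 + 1) / 5 = 20/5 = 4
  mean(Y) = (1 + 4 + 4 + 3 + 2) / 5 = 14/5 = 2.8

Step 2 — sample covariance S[i,j] = (1/(n-1)) · Σ_k (x_{k,i} - mean_i) · (x_{k,j} - mean_j), with n-1 = 4.
  S[X,X] = ((4)·(4) + (-3)·(-3) + (0)·(0) + (2)·(2) + (-3)·(-3)) / 4 = 38/4 = 9.5
  S[X,Y] = ((4)·(-1.8) + (-3)·(1.2) + (0)·(1.2) + (2)·(0.2) + (-3)·(-0.8)) / 4 = -8/4 = -2
  S[Y,Y] = ((-1.8)·(-1.8) + (1.2)·(1.2) + (1.2)·(1.2) + (0.2)·(0.2) + (-0.8)·(-0.8)) / 4 = 6.8/4 = 1.7

S is symmetric (S[j,i] = S[i,j]). Assembling:

S = [[9.5, -2],
 [-2, 1.7]]


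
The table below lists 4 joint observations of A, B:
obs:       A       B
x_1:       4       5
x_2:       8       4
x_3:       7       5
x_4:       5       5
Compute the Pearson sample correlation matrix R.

Step 1 — column means:
  mean(A) = (4 + 8 + 7 + 5) / 4 = 24/4 = 6
  mean(B) = (5 + 4 + 5 + 5) / 4 = 19/4 = 4.75

Step 2 — sample variances and covariances s[i,j] = (1/(n-1)) · Σ_k (x_{k,i} - mean_i) · (x_{k,j} - mean_j), with n-1 = 3:
  s[A,A] = ((-2)·(-2) + (2)·(2) + (1)·(1) + (-1)·(-1)) / 3 = 10/3 = 3.3333
  s[A,B] = ((-2)·(0.25) + (2)·(-0.75) + (1)·(0.25) + (-1)·(0.25)) / 3 = -2/3 = -0.6667
  s[B,B] = ((0.25)·(0.25) + (-0.75)·(-0.75) + (0.25)·(0.25) + (0.25)·(0.25)) / 3 = 0.75/3 = 0.25
  Sample standard deviations s_i = √(s[i,i]):
  s(A) = √(3.3333) = 1.8257
  s(B) = √(0.25) = 0.5

Step 3 — r_{ij} = s_{ij} / (s_i · s_j):
  r[A,A] = 1 (diagonal).
  r[A,B] = -0.6667 / (1.8257 · 0.5) = -0.6667 / 0.9129 = -0.7303
  r[B,B] = 1 (diagonal).

R is symmetric with unit diagonal. Assembling:

R = [[1, -0.7303],
 [-0.7303, 1]]


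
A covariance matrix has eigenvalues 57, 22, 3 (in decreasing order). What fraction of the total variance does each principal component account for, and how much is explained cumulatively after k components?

Step 1 — total variance = trace(Sigma) = Σ λ_i = 57 + 22 + 3 = 82.

Step 2 — fraction explained by component i = λ_i / Σ λ:
  PC1: 57/82 = 0.6951
  PC2: 22/82 = 0.2683
  PC3: 3/82 = 0.0366

Step 3 — cumulative fraction after k components = (λ_1 + ... + λ_k) / Σ λ:
  k = 1: 57/82 = 0.6951
  k = 2: (57 + 22)/82 = 79/82 = 0.9634
  k = 3: (57 + 22 + 3)/82 = 82/82 = 1

Summary (fraction, with percent):

explained: PC1 0.6951 (69.51%), PC2 0.2683 (26.83%), PC3 0.0366 (3.66%);  cumulative: 0.6951, 0.9634, 1


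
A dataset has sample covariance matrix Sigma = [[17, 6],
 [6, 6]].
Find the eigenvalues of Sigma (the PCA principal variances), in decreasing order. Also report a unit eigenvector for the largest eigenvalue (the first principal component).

Step 1 — characteristic polynomial of 2×2 Sigma:
  det(Sigma - λI) = λ² - trace · λ + det = 0.
  trace = 17 + 6 = 23, det = 17·6 - (6)² = 66.
Step 2 — discriminant:
  Δ = trace² - 4·det = 529 - 264 = 265.
Step 3 — eigenvalues:
  λ = (trace ± √Δ)/2 = (23 ± 16.2788)/2,
  λ_1 = 19.6394,  λ_2 = 3.3606.

Step 4 — unit eigenvector for λ_1: solve (Sigma - λ_1 I)v = 0. First row:
  (17 - 19.6394)·v_x + (6)·v_y = 0, i.e. (-2.6394)·v_x + (6)·v_y = 0,
  so v ∝ (b, λ_1 - a) = (6, 2.6394) = u.
  ||u|| = √((6)² + (2.6394)²) = √(42.9665) ≈ 6.5549,
  v_1 = u/||u|| ≈ (0.9153, 0.4027) (||v_1|| = 1).

λ_1 = 19.6394,  λ_2 = 3.3606;  v_1 ≈ (0.9153, 0.4027)
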